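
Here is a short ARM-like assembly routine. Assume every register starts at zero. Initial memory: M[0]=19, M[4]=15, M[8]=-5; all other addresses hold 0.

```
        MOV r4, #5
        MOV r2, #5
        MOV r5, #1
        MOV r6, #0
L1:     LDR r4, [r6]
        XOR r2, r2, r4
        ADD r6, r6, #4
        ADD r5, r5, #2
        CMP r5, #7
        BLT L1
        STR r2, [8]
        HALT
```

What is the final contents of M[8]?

-30

after MOV r4, #5: r4=5
after MOV r2, #5: r2=5
after MOV r5, #1: r5=1
after MOV r6, #0: r6=0
after LDR r4, [r6]: r4=M[0]=19
after XOR r2, r2, r4: r2=5^19=22
after ADD r6, r6, #4: r6=0+4=4
after ADD r5, r5, #2: r5=1+2=3
CMP r5, #7  (cmp 3,7)
BLT L1: taken
after LDR r4, [r6]: r4=M[4]=15
after XOR r2, r2, r4: r2=22^15=25
after ADD r6, r6, #4: r6=4+4=8
after ADD r5, r5, #2: r5=3+2=5
CMP r5, #7  (cmp 5,7)
BLT L1: taken
after LDR r4, [r6]: r4=M[8]=-5
after XOR r2, r2, r4: r2=25^(-5)=-30
after ADD r6, r6, #4: r6=8+4=12
after ADD r5, r5, #2: r5=5+2=7
CMP r5, #7  (cmp 7,7)
BLT L1: not taken
STR r2, [8] → M[8]=-30
halt.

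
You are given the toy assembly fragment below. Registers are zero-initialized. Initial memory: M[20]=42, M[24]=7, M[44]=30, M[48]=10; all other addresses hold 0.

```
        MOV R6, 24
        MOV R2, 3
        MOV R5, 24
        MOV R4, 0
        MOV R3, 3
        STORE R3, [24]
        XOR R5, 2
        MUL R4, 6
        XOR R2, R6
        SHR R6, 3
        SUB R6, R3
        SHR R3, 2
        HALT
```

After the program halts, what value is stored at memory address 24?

MOV R6, 24 → R6=24
MOV R2, 3 → R2=3
MOV R5, 24 → R5=24
MOV R4, 0 → R4=0
MOV R3, 3 → R3=3
STORE R3, [24] → M[24]=3
XOR R5, 2 → R5=24^2=26
MUL R4, 6 → R4=0*6=0
XOR R2, R6 → R2=3^24=27
SHR R6, 3 → R6=24>>3=3
SUB R6, R3 → R6=3-3=0
SHR R3, 2 → R3=3>>2=0
halt.

3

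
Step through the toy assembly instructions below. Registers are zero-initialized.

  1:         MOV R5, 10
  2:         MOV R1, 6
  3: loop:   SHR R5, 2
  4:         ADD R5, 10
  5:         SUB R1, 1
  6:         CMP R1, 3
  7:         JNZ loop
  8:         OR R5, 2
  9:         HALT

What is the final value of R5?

15

R5=10
R1=6
R5=10>>2=2
R5=2+10=12
R1=6-1=5
CMP R1, 3  (cmp 5,3)
JNZ loop: taken
R5=12>>2=3
R5=3+10=13
R1=5-1=4
CMP R1, 3  (cmp 4,3)
JNZ loop: taken
R5=13>>2=3
R5=3+10=13
R1=4-1=3
CMP R1, 3  (cmp 3,3)
JNZ loop: not taken
R5=13|2=15
halt.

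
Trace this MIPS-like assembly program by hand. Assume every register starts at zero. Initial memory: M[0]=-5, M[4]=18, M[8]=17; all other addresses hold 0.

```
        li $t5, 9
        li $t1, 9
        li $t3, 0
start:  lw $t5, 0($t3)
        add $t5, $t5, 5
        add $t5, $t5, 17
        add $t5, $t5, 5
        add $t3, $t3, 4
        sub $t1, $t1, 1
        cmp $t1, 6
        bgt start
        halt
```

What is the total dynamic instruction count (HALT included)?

28

after li $t5, 9: $t5=9
after li $t1, 9: $t1=9
after li $t3, 0: $t3=0
after lw $t5, 0($t3): $t5=M[0]=-5
after add $t5, $t5, 5: $t5=(-5)+5=0
after add $t5, $t5, 17: $t5=0+17=17
after add $t5, $t5, 5: $t5=17+5=22
after add $t3, $t3, 4: $t3=0+4=4
after sub $t1, $t1, 1: $t1=9-1=8
cmp $t1, 6  (cmp 8,6)
bgt start: taken
after lw $t5, 0($t3): $t5=M[4]=18
after add $t5, $t5, 5: $t5=18+5=23
after add $t5, $t5, 17: $t5=23+17=40
after add $t5, $t5, 5: $t5=40+5=45
after add $t3, $t3, 4: $t3=4+4=8
after sub $t1, $t1, 1: $t1=8-1=7
cmp $t1, 6  (cmp 7,6)
bgt start: taken
after lw $t5, 0($t3): $t5=M[8]=17
after add $t5, $t5, 5: $t5=17+5=22
after add $t5, $t5, 17: $t5=22+17=39
after add $t5, $t5, 5: $t5=39+5=44
after add $t3, $t3, 4: $t3=8+4=12
after sub $t1, $t1, 1: $t1=7-1=6
cmp $t1, 6  (cmp 6,6)
bgt start: not taken
halt.
Total executed instructions: 28.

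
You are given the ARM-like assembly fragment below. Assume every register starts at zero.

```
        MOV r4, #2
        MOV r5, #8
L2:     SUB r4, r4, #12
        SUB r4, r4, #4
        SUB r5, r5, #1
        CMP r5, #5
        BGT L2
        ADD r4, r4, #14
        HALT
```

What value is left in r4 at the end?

-32

after MOV r4, #2: r4=2
after MOV r5, #8: r5=8
after SUB r4, r4, #12: r4=2-12=-10
after SUB r4, r4, #4: r4=(-10)-4=-14
after SUB r5, r5, #1: r5=8-1=7
CMP r5, #5  (cmp 7,5)
BGT L2: taken
after SUB r4, r4, #12: r4=(-14)-12=-26
after SUB r4, r4, #4: r4=(-26)-4=-30
after SUB r5, r5, #1: r5=7-1=6
CMP r5, #5  (cmp 6,5)
BGT L2: taken
after SUB r4, r4, #12: r4=(-30)-12=-42
after SUB r4, r4, #4: r4=(-42)-4=-46
after SUB r5, r5, #1: r5=6-1=5
CMP r5, #5  (cmp 5,5)
BGT L2: not taken
after ADD r4, r4, #14: r4=(-46)+14=-32
halt.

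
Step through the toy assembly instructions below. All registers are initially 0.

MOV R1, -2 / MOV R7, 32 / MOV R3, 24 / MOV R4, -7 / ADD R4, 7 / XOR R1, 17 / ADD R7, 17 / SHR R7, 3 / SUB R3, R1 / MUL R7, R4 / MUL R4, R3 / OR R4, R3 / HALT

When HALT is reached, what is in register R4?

R1=-2
R7=32
R3=24
R4=-7
R4=(-7)+7=0
R1=(-2)^17=-17
R7=32+17=49
R7=49>>3=6
R3=24-(-17)=41
R7=6*0=0
R4=0*41=0
R4=0|41=41
halt.

41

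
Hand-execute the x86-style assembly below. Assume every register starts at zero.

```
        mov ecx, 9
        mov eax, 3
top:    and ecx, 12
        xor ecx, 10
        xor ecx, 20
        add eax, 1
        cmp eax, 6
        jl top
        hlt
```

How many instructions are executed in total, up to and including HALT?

21

ecx=9
eax=3
ecx=9&12=8
ecx=8^10=2
ecx=2^20=22
eax=3+1=4
cmp eax, 6  (cmp 4,6)
jl top: taken
ecx=22&12=4
ecx=4^10=14
ecx=14^20=26
eax=4+1=5
cmp eax, 6  (cmp 5,6)
jl top: taken
ecx=26&12=8
ecx=8^10=2
ecx=2^20=22
eax=5+1=6
cmp eax, 6  (cmp 6,6)
jl top: not taken
halt.
Total executed instructions: 21.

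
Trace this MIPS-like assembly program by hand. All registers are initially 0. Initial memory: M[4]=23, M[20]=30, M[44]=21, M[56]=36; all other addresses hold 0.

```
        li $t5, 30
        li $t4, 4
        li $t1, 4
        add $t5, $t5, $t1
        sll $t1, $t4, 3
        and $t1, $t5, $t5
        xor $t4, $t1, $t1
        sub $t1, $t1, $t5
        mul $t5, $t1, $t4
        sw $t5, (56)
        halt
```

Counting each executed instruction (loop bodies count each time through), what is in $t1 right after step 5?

$t5=30
$t4=4
$t1=4
$t5=30+4=34
$t1=4<<3=32
After step 5: $t1 = 32.

32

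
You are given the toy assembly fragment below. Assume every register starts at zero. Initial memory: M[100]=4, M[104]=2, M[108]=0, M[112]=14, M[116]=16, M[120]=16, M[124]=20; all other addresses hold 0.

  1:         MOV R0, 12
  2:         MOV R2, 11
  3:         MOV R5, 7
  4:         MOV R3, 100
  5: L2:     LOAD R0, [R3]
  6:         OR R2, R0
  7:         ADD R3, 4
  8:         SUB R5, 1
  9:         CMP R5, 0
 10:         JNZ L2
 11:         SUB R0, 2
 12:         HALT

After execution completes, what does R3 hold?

MOV R0, 12 → R0=12
MOV R2, 11 → R2=11
MOV R5, 7 → R5=7
MOV R3, 100 → R3=100
LOAD R0, [R3] → R0=M[100]=4
OR R2, R0 → R2=11|4=15
ADD R3, 4 → R3=100+4=104
SUB R5, 1 → R5=7-1=6
CMP R5, 0  (cmp 6,0)
JNZ L2: taken
LOAD R0, [R3] → R0=M[104]=2
OR R2, R0 → R2=15|2=15
ADD R3, 4 → R3=104+4=108
SUB R5, 1 → R5=6-1=5
CMP R5, 0  (cmp 5,0)
JNZ L2: taken
LOAD R0, [R3] → R0=M[108]=0
OR R2, R0 → R2=15|0=15
ADD R3, 4 → R3=108+4=112
SUB R5, 1 → R5=5-1=4
CMP R5, 0  (cmp 4,0)
JNZ L2: taken
LOAD R0, [R3] → R0=M[112]=14
OR R2, R0 → R2=15|14=15
ADD R3, 4 → R3=112+4=116
SUB R5, 1 → R5=4-1=3
CMP R5, 0  (cmp 3,0)
JNZ L2: taken
LOAD R0, [R3] → R0=M[116]=16
OR R2, R0 → R2=15|16=31
ADD R3, 4 → R3=116+4=120
SUB R5, 1 → R5=3-1=2
CMP R5, 0  (cmp 2,0)
JNZ L2: taken
LOAD R0, [R3] → R0=M[120]=16
OR R2, R0 → R2=31|16=31
ADD R3, 4 → R3=120+4=124
SUB R5, 1 → R5=2-1=1
CMP R5, 0  (cmp 1,0)
JNZ L2: taken
LOAD R0, [R3] → R0=M[124]=20
OR R2, R0 → R2=31|20=31
ADD R3, 4 → R3=124+4=128
SUB R5, 1 → R5=1-1=0
CMP R5, 0  (cmp 0,0)
JNZ L2: not taken
SUB R0, 2 → R0=20-2=18
halt.

128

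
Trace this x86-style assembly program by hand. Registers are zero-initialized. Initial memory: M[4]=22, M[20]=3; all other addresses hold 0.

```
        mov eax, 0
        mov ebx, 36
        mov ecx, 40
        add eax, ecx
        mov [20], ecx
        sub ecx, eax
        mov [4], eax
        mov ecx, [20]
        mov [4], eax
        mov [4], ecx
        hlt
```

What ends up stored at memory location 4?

40

mov eax, 0 → eax=0
mov ebx, 36 → ebx=36
mov ecx, 40 → ecx=40
add eax, ecx → eax=0+40=40
mov [20], ecx → M[20]=40
sub ecx, eax → ecx=40-40=0
mov [4], eax → M[4]=40
mov ecx, [20] → ecx=M[20]=40
mov [4], eax → M[4]=40
mov [4], ecx → M[4]=40
halt.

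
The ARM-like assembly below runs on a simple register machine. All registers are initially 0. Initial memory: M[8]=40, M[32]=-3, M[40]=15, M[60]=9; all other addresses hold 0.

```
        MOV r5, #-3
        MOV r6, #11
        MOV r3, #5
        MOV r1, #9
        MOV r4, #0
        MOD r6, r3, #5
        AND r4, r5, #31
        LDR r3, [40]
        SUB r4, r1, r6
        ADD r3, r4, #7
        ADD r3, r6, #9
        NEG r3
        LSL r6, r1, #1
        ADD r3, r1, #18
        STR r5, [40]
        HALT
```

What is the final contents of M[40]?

MOV r5, #-3 → r5=-3
MOV r6, #11 → r6=11
MOV r3, #5 → r3=5
MOV r1, #9 → r1=9
MOV r4, #0 → r4=0
MOD r6, r3, #5 → r6=5%5=0
AND r4, r5, #31 → r4=(-3)&31=29
LDR r3, [40] → r3=M[40]=15
SUB r4, r1, r6 → r4=9-0=9
ADD r3, r4, #7 → r3=9+7=16
ADD r3, r6, #9 → r3=0+9=9
NEG r3 → r3=-(9)=-9
LSL r6, r1, #1 → r6=9<<1=18
ADD r3, r1, #18 → r3=9+18=27
STR r5, [40] → M[40]=-3
halt.

-3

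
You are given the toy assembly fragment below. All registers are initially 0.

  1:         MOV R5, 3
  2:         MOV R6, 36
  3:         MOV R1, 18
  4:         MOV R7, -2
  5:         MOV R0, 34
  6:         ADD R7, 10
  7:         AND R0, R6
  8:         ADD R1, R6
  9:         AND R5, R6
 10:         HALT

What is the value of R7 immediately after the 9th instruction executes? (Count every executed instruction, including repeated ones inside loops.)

8

R5=3
R6=36
R1=18
R7=-2
R0=34
R7=(-2)+10=8
R0=34&36=32
R1=18+36=54
R5=3&36=0
After step 9: R7 = 8.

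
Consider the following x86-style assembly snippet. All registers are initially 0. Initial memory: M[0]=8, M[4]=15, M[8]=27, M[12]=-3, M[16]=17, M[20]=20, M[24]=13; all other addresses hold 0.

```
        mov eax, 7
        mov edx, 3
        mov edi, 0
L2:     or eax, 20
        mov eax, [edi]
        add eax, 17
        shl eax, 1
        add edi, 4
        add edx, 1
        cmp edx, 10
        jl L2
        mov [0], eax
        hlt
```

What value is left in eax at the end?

60

mov eax, 7 → eax=7
mov edx, 3 → edx=3
mov edi, 0 → edi=0
or eax, 20 → eax=7|20=23
mov eax, [edi] → eax=M[0]=8
add eax, 17 → eax=8+17=25
shl eax, 1 → eax=25<<1=50
add edi, 4 → edi=0+4=4
add edx, 1 → edx=3+1=4
cmp edx, 10  (cmp 4,10)
jl L2: taken
or eax, 20 → eax=50|20=54
mov eax, [edi] → eax=M[4]=15
add eax, 17 → eax=15+17=32
shl eax, 1 → eax=32<<1=64
add edi, 4 → edi=4+4=8
add edx, 1 → edx=4+1=5
cmp edx, 10  (cmp 5,10)
jl L2: taken
or eax, 20 → eax=64|20=84
mov eax, [edi] → eax=M[8]=27
add eax, 17 → eax=27+17=44
shl eax, 1 → eax=44<<1=88
add edi, 4 → edi=8+4=12
add edx, 1 → edx=5+1=6
cmp edx, 10  (cmp 6,10)
jl L2: taken
or eax, 20 → eax=88|20=92
mov eax, [edi] → eax=M[12]=-3
add eax, 17 → eax=(-3)+17=14
shl eax, 1 → eax=14<<1=28
add edi, 4 → edi=12+4=16
add edx, 1 → edx=6+1=7
cmp edx, 10  (cmp 7,10)
jl L2: taken
or eax, 20 → eax=28|20=28
mov eax, [edi] → eax=M[16]=17
add eax, 17 → eax=17+17=34
shl eax, 1 → eax=34<<1=68
add edi, 4 → edi=16+4=20
add edx, 1 → edx=7+1=8
cmp edx, 10  (cmp 8,10)
jl L2: taken
or eax, 20 → eax=68|20=84
mov eax, [edi] → eax=M[20]=20
add eax, 17 → eax=20+17=37
shl eax, 1 → eax=37<<1=74
add edi, 4 → edi=20+4=24
add edx, 1 → edx=8+1=9
cmp edx, 10  (cmp 9,10)
jl L2: taken
or eax, 20 → eax=74|20=94
mov eax, [edi] → eax=M[24]=13
add eax, 17 → eax=13+17=30
shl eax, 1 → eax=30<<1=60
add edi, 4 → edi=24+4=28
add edx, 1 → edx=9+1=10
cmp edx, 10  (cmp 10,10)
jl L2: not taken
mov [0], eax → M[0]=60
halt.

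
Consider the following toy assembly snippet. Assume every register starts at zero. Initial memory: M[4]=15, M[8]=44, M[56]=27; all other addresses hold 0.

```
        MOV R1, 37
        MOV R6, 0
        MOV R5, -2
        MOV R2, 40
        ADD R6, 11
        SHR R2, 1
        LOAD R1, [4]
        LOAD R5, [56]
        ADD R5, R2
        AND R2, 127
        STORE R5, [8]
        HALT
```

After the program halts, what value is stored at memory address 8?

MOV R1, 37 → R1=37
MOV R6, 0 → R6=0
MOV R5, -2 → R5=-2
MOV R2, 40 → R2=40
ADD R6, 11 → R6=0+11=11
SHR R2, 1 → R2=40>>1=20
LOAD R1, [4] → R1=M[4]=15
LOAD R5, [56] → R5=M[56]=27
ADD R5, R2 → R5=27+20=47
AND R2, 127 → R2=20&127=20
STORE R5, [8] → M[8]=47
halt.

47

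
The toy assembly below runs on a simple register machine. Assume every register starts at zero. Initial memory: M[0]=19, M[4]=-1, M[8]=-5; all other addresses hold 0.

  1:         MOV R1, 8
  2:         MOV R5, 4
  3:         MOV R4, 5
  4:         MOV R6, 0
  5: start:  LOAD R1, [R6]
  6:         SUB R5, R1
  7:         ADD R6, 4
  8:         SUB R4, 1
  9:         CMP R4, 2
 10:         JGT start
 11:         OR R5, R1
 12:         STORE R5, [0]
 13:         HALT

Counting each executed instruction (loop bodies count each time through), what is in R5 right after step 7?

-15

MOV R1, 8 → R1=8
MOV R5, 4 → R5=4
MOV R4, 5 → R4=5
MOV R6, 0 → R6=0
LOAD R1, [R6] → R1=M[0]=19
SUB R5, R1 → R5=4-19=-15
ADD R6, 4 → R6=0+4=4
After step 7: R5 = -15.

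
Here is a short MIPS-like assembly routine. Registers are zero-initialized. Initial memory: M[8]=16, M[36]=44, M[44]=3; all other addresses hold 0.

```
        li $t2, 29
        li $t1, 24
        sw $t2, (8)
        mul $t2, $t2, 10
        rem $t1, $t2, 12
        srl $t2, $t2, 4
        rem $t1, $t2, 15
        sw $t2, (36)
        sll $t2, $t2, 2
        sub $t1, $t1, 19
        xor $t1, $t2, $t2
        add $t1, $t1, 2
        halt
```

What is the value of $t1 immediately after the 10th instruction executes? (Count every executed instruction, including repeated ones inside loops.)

li $t2, 29 → $t2=29
li $t1, 24 → $t1=24
sw $t2, (8) → M[8]=29
mul $t2, $t2, 10 → $t2=29*10=290
rem $t1, $t2, 12 → $t1=290%12=2
srl $t2, $t2, 4 → $t2=290>>4=18
rem $t1, $t2, 15 → $t1=18%15=3
sw $t2, (36) → M[36]=18
sll $t2, $t2, 2 → $t2=18<<2=72
sub $t1, $t1, 19 → $t1=3-19=-16
After step 10: $t1 = -16.

-16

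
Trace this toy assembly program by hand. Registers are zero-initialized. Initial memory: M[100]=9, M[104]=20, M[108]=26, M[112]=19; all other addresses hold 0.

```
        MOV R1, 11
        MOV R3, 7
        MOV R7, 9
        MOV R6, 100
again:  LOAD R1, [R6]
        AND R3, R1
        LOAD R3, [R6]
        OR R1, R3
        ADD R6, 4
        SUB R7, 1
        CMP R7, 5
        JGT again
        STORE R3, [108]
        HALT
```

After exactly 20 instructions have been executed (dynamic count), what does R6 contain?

108

R1=11
R3=7
R7=9
R6=100
R1=M[100]=9
R3=7&9=1
R3=M[100]=9
R1=9|9=9
R6=100+4=104
R7=9-1=8
CMP R7, 5  (cmp 8,5)
JGT again: taken
R1=M[104]=20
R3=9&20=0
R3=M[104]=20
R1=20|20=20
R6=104+4=108
R7=8-1=7
CMP R7, 5  (cmp 7,5)
JGT again: taken
After step 20: R6 = 108.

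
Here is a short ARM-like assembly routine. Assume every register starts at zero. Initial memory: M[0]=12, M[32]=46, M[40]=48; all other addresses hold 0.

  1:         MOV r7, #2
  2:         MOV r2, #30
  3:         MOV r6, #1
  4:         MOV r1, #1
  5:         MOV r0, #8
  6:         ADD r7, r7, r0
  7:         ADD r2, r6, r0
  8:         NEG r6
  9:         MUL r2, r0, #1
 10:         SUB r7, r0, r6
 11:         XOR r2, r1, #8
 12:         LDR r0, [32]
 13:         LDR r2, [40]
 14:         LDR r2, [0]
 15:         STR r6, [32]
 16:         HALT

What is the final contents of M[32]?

-1

r7=2
r2=30
r6=1
r1=1
r0=8
r7=2+8=10
r2=1+8=9
r6=-(1)=-1
r2=8*1=8
r7=8-(-1)=9
r2=1^8=9
r0=M[32]=46
r2=M[40]=48
r2=M[0]=12
STR r6, [32] → M[32]=-1
halt.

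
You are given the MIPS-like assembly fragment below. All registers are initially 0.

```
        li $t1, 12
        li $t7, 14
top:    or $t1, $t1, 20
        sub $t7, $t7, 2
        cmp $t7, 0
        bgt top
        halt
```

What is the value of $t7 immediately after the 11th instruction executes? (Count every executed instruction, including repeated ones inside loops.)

10

$t1=12
$t7=14
$t1=12|20=28
$t7=14-2=12
cmp $t7, 0  (cmp 12,0)
bgt top: taken
$t1=28|20=28
$t7=12-2=10
cmp $t7, 0  (cmp 10,0)
bgt top: taken
$t1=28|20=28
After step 11: $t7 = 10.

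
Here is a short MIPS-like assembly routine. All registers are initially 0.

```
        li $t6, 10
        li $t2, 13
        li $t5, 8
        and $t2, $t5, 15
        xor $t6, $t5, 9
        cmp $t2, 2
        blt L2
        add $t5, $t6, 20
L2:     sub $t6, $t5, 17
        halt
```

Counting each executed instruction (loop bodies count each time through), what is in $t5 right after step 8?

li $t6, 10 → $t6=10
li $t2, 13 → $t2=13
li $t5, 8 → $t5=8
and $t2, $t5, 15 → $t2=8&15=8
xor $t6, $t5, 9 → $t6=8^9=1
cmp $t2, 2  (cmp 8,2)
blt L2: not taken
add $t5, $t6, 20 → $t5=1+20=21
After step 8: $t5 = 21.

21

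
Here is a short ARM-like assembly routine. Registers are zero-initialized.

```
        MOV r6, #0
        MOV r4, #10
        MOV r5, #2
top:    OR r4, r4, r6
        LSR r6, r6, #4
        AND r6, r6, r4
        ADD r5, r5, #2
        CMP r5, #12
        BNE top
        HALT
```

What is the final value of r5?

after MOV r6, #0: r6=0
after MOV r4, #10: r4=10
after MOV r5, #2: r5=2
after OR r4, r4, r6: r4=10|0=10
after LSR r6, r6, #4: r6=0>>4=0
after AND r6, r6, r4: r6=0&10=0
after ADD r5, r5, #2: r5=2+2=4
CMP r5, #12  (cmp 4,12)
BNE top: taken
after OR r4, r4, r6: r4=10|0=10
after LSR r6, r6, #4: r6=0>>4=0
after AND r6, r6, r4: r6=0&10=0
after ADD r5, r5, #2: r5=4+2=6
CMP r5, #12  (cmp 6,12)
BNE top: taken
after OR r4, r4, r6: r4=10|0=10
after LSR r6, r6, #4: r6=0>>4=0
after AND r6, r6, r4: r6=0&10=0
after ADD r5, r5, #2: r5=6+2=8
CMP r5, #12  (cmp 8,12)
BNE top: taken
after OR r4, r4, r6: r4=10|0=10
after LSR r6, r6, #4: r6=0>>4=0
after AND r6, r6, r4: r6=0&10=0
after ADD r5, r5, #2: r5=8+2=10
CMP r5, #12  (cmp 10,12)
BNE top: taken
after OR r4, r4, r6: r4=10|0=10
after LSR r6, r6, #4: r6=0>>4=0
after AND r6, r6, r4: r6=0&10=0
after ADD r5, r5, #2: r5=10+2=12
CMP r5, #12  (cmp 12,12)
BNE top: not taken
halt.

12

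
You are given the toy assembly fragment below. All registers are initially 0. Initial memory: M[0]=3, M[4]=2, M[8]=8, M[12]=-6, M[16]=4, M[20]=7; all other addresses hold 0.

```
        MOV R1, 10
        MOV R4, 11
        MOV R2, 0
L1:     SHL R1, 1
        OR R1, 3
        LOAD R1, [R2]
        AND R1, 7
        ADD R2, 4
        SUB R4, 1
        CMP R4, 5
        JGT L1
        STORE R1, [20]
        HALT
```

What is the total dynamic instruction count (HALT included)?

53

R1=10
R4=11
R2=0
R1=10<<1=20
R1=20|3=23
R1=M[0]=3
R1=3&7=3
R2=0+4=4
R4=11-1=10
CMP R4, 5  (cmp 10,5)
JGT L1: taken
R1=3<<1=6
R1=6|3=7
R1=M[4]=2
R1=2&7=2
R2=4+4=8
R4=10-1=9
CMP R4, 5  (cmp 9,5)
JGT L1: taken
R1=2<<1=4
R1=4|3=7
R1=M[8]=8
R1=8&7=0
R2=8+4=12
R4=9-1=8
CMP R4, 5  (cmp 8,5)
JGT L1: taken
R1=0<<1=0
R1=0|3=3
R1=M[12]=-6
R1=(-6)&7=2
R2=12+4=16
R4=8-1=7
CMP R4, 5  (cmp 7,5)
JGT L1: taken
R1=2<<1=4
R1=4|3=7
R1=M[16]=4
R1=4&7=4
R2=16+4=20
R4=7-1=6
CMP R4, 5  (cmp 6,5)
JGT L1: taken
R1=4<<1=8
R1=8|3=11
R1=M[20]=7
R1=7&7=7
R2=20+4=24
R4=6-1=5
CMP R4, 5  (cmp 5,5)
JGT L1: not taken
STORE R1, [20] → M[20]=7
halt.
Total executed instructions: 53.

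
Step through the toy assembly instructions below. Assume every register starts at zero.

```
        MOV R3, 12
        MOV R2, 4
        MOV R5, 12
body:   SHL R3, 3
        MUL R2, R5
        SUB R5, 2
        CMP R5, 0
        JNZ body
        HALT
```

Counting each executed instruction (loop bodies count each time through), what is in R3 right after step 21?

49152

after MOV R3, 12: R3=12
after MOV R2, 4: R2=4
after MOV R5, 12: R5=12
after SHL R3, 3: R3=12<<3=96
after MUL R2, R5: R2=4*12=48
after SUB R5, 2: R5=12-2=10
CMP R5, 0  (cmp 10,0)
JNZ body: taken
after SHL R3, 3: R3=96<<3=768
after MUL R2, R5: R2=48*10=480
after SUB R5, 2: R5=10-2=8
CMP R5, 0  (cmp 8,0)
JNZ body: taken
after SHL R3, 3: R3=768<<3=6144
after MUL R2, R5: R2=480*8=3840
after SUB R5, 2: R5=8-2=6
CMP R5, 0  (cmp 6,0)
JNZ body: taken
after SHL R3, 3: R3=6144<<3=49152
after MUL R2, R5: R2=3840*6=23040
after SUB R5, 2: R5=6-2=4
After step 21: R3 = 49152.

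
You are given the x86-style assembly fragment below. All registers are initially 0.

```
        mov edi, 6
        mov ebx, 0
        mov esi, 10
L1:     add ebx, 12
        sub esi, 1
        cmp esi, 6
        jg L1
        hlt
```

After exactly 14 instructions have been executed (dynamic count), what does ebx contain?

edi=6
ebx=0
esi=10
ebx=0+12=12
esi=10-1=9
cmp esi, 6  (cmp 9,6)
jg L1: taken
ebx=12+12=24
esi=9-1=8
cmp esi, 6  (cmp 8,6)
jg L1: taken
ebx=24+12=36
esi=8-1=7
cmp esi, 6  (cmp 7,6)
After step 14: ebx = 36.

36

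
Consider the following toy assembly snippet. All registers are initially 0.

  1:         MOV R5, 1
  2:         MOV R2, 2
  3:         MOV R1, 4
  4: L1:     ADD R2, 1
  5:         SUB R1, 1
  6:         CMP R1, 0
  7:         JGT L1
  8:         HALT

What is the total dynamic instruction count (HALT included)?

after MOV R5, 1: R5=1
after MOV R2, 2: R2=2
after MOV R1, 4: R1=4
after ADD R2, 1: R2=2+1=3
after SUB R1, 1: R1=4-1=3
CMP R1, 0  (cmp 3,0)
JGT L1: taken
after ADD R2, 1: R2=3+1=4
after SUB R1, 1: R1=3-1=2
CMP R1, 0  (cmp 2,0)
JGT L1: taken
after ADD R2, 1: R2=4+1=5
after SUB R1, 1: R1=2-1=1
CMP R1, 0  (cmp 1,0)
JGT L1: taken
after ADD R2, 1: R2=5+1=6
after SUB R1, 1: R1=1-1=0
CMP R1, 0  (cmp 0,0)
JGT L1: not taken
halt.
Total executed instructions: 20.

20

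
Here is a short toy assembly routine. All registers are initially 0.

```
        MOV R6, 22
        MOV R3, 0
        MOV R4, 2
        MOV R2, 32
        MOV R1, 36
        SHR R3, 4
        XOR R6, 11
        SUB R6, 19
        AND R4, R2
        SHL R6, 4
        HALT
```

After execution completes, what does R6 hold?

160

MOV R6, 22 → R6=22
MOV R3, 0 → R3=0
MOV R4, 2 → R4=2
MOV R2, 32 → R2=32
MOV R1, 36 → R1=36
SHR R3, 4 → R3=0>>4=0
XOR R6, 11 → R6=22^11=29
SUB R6, 19 → R6=29-19=10
AND R4, R2 → R4=2&32=0
SHL R6, 4 → R6=10<<4=160
halt.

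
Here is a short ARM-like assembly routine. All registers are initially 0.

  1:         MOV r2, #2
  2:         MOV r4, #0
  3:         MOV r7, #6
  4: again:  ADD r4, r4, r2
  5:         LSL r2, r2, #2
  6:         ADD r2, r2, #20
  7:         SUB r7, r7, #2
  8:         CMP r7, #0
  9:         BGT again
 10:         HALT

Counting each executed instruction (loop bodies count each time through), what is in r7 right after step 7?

4

MOV r2, #2 → r2=2
MOV r4, #0 → r4=0
MOV r7, #6 → r7=6
ADD r4, r4, r2 → r4=0+2=2
LSL r2, r2, #2 → r2=2<<2=8
ADD r2, r2, #20 → r2=8+20=28
SUB r7, r7, #2 → r7=6-2=4
After step 7: r7 = 4.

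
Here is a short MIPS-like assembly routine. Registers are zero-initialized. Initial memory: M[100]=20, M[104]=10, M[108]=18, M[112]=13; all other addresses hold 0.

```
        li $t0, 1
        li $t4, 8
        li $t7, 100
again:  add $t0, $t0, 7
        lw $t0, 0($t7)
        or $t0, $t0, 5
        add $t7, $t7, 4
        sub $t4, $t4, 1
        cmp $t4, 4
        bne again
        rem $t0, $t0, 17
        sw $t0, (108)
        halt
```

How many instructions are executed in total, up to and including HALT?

$t0=1
$t4=8
$t7=100
$t0=1+7=8
$t0=M[100]=20
$t0=20|5=21
$t7=100+4=104
$t4=8-1=7
cmp $t4, 4  (cmp 7,4)
bne again: taken
$t0=21+7=28
$t0=M[104]=10
$t0=10|5=15
$t7=104+4=108
$t4=7-1=6
cmp $t4, 4  (cmp 6,4)
bne again: taken
$t0=15+7=22
$t0=M[108]=18
$t0=18|5=23
$t7=108+4=112
$t4=6-1=5
cmp $t4, 4  (cmp 5,4)
bne again: taken
$t0=23+7=30
$t0=M[112]=13
$t0=13|5=13
$t7=112+4=116
$t4=5-1=4
cmp $t4, 4  (cmp 4,4)
bne again: not taken
$t0=13%17=13
sw $t0, (108) → M[108]=13
halt.
Total executed instructions: 34.

34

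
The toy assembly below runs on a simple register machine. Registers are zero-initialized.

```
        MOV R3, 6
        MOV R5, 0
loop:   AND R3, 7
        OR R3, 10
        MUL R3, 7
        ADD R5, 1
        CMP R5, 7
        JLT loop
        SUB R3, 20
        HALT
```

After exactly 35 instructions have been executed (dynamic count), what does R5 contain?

5

R3=6
R5=0
R3=6&7=6
R3=6|10=14
R3=14*7=98
R5=0+1=1
CMP R5, 7  (cmp 1,7)
JLT loop: taken
R3=98&7=2
R3=2|10=10
R3=10*7=70
R5=1+1=2
CMP R5, 7  (cmp 2,7)
JLT loop: taken
R3=70&7=6
R3=6|10=14
R3=14*7=98
R5=2+1=3
CMP R5, 7  (cmp 3,7)
JLT loop: taken
R3=98&7=2
R3=2|10=10
R3=10*7=70
R5=3+1=4
CMP R5, 7  (cmp 4,7)
JLT loop: taken
R3=70&7=6
R3=6|10=14
R3=14*7=98
R5=4+1=5
CMP R5, 7  (cmp 5,7)
JLT loop: taken
R3=98&7=2
R3=2|10=10
R3=10*7=70
After step 35: R5 = 5.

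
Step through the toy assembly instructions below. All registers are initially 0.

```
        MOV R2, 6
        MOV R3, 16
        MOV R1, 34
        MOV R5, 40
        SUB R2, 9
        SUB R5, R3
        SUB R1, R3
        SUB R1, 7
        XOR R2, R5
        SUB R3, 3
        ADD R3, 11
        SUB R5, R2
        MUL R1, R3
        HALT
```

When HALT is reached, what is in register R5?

51

R2=6
R3=16
R1=34
R5=40
R2=6-9=-3
R5=40-16=24
R1=34-16=18
R1=18-7=11
R2=(-3)^24=-27
R3=16-3=13
R3=13+11=24
R5=24-(-27)=51
R1=11*24=264
halt.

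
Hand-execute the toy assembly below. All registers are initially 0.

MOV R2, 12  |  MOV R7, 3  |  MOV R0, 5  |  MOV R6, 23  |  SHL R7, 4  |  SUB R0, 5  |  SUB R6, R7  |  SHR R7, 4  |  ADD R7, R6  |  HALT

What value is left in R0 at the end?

0

R2=12
R7=3
R0=5
R6=23
R7=3<<4=48
R0=5-5=0
R6=23-48=-25
R7=48>>4=3
R7=3+(-25)=-22
halt.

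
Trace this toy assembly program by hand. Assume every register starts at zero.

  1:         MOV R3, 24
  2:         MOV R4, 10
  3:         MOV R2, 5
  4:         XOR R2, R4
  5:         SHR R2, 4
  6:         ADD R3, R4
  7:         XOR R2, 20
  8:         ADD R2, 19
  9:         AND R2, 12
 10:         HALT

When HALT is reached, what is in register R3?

34

MOV R3, 24 → R3=24
MOV R4, 10 → R4=10
MOV R2, 5 → R2=5
XOR R2, R4 → R2=5^10=15
SHR R2, 4 → R2=15>>4=0
ADD R3, R4 → R3=24+10=34
XOR R2, 20 → R2=0^20=20
ADD R2, 19 → R2=20+19=39
AND R2, 12 → R2=39&12=4
halt.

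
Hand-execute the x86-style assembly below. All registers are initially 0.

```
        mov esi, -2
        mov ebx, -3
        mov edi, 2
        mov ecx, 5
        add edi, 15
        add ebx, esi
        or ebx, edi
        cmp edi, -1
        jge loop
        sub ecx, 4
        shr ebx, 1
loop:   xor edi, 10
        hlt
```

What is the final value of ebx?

mov esi, -2 → esi=-2
mov ebx, -3 → ebx=-3
mov edi, 2 → edi=2
mov ecx, 5 → ecx=5
add edi, 15 → edi=2+15=17
add ebx, esi → ebx=(-3)+(-2)=-5
or ebx, edi → ebx=(-5)|17=-5
cmp edi, -1  (cmp 17,-1)
jge loop: taken
xor edi, 10 → edi=17^10=27
halt.

-5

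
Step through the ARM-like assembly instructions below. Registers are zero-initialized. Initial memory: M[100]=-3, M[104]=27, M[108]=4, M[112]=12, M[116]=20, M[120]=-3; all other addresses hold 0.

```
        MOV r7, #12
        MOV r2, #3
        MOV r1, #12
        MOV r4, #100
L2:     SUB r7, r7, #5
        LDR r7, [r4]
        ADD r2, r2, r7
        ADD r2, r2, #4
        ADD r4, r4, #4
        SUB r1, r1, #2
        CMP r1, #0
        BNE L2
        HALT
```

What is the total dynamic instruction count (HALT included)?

53

after MOV r7, #12: r7=12
after MOV r2, #3: r2=3
after MOV r1, #12: r1=12
after MOV r4, #100: r4=100
after SUB r7, r7, #5: r7=12-5=7
after LDR r7, [r4]: r7=M[100]=-3
after ADD r2, r2, r7: r2=3+(-3)=0
after ADD r2, r2, #4: r2=0+4=4
after ADD r4, r4, #4: r4=100+4=104
after SUB r1, r1, #2: r1=12-2=10
CMP r1, #0  (cmp 10,0)
BNE L2: taken
after SUB r7, r7, #5: r7=(-3)-5=-8
after LDR r7, [r4]: r7=M[104]=27
after ADD r2, r2, r7: r2=4+27=31
after ADD r2, r2, #4: r2=31+4=35
after ADD r4, r4, #4: r4=104+4=108
after SUB r1, r1, #2: r1=10-2=8
CMP r1, #0  (cmp 8,0)
BNE L2: taken
after SUB r7, r7, #5: r7=27-5=22
after LDR r7, [r4]: r7=M[108]=4
after ADD r2, r2, r7: r2=35+4=39
after ADD r2, r2, #4: r2=39+4=43
after ADD r4, r4, #4: r4=108+4=112
after SUB r1, r1, #2: r1=8-2=6
CMP r1, #0  (cmp 6,0)
BNE L2: taken
after SUB r7, r7, #5: r7=4-5=-1
after LDR r7, [r4]: r7=M[112]=12
after ADD r2, r2, r7: r2=43+12=55
after ADD r2, r2, #4: r2=55+4=59
after ADD r4, r4, #4: r4=112+4=116
after SUB r1, r1, #2: r1=6-2=4
CMP r1, #0  (cmp 4,0)
BNE L2: taken
after SUB r7, r7, #5: r7=12-5=7
after LDR r7, [r4]: r7=M[116]=20
after ADD r2, r2, r7: r2=59+20=79
after ADD r2, r2, #4: r2=79+4=83
after ADD r4, r4, #4: r4=116+4=120
after SUB r1, r1, #2: r1=4-2=2
CMP r1, #0  (cmp 2,0)
BNE L2: taken
after SUB r7, r7, #5: r7=20-5=15
after LDR r7, [r4]: r7=M[120]=-3
after ADD r2, r2, r7: r2=83+(-3)=80
after ADD r2, r2, #4: r2=80+4=84
after ADD r4, r4, #4: r4=120+4=124
after SUB r1, r1, #2: r1=2-2=0
CMP r1, #0  (cmp 0,0)
BNE L2: not taken
halt.
Total executed instructions: 53.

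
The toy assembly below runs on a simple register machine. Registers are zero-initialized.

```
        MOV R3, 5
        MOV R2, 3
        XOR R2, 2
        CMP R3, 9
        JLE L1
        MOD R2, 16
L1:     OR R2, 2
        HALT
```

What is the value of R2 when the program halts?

3

MOV R3, 5 → R3=5
MOV R2, 3 → R2=3
XOR R2, 2 → R2=3^2=1
CMP R3, 9  (cmp 5,9)
JLE L1: taken
OR R2, 2 → R2=1|2=3
halt.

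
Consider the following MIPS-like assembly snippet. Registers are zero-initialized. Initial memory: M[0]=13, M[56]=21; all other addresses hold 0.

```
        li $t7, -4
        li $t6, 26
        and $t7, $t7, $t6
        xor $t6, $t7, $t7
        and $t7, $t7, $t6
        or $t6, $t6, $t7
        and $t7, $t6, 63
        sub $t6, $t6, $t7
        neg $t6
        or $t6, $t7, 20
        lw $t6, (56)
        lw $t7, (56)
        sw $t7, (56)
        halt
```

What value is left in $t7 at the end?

$t7=-4
$t6=26
$t7=(-4)&26=24
$t6=24^24=0
$t7=24&0=0
$t6=0|0=0
$t7=0&63=0
$t6=0-0=0
$t6=-(0)=0
$t6=0|20=20
$t6=M[56]=21
$t7=M[56]=21
sw $t7, (56) → M[56]=21
halt.

21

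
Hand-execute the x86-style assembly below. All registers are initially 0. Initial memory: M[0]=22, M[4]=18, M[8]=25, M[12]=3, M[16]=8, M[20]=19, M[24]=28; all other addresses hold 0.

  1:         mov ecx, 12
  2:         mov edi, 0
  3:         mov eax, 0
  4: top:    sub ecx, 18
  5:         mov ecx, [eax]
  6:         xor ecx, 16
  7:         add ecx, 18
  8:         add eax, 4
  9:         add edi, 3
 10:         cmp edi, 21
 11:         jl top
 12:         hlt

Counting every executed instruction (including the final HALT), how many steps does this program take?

60

after mov ecx, 12: ecx=12
after mov edi, 0: edi=0
after mov eax, 0: eax=0
after sub ecx, 18: ecx=12-18=-6
after mov ecx, [eax]: ecx=M[0]=22
after xor ecx, 16: ecx=22^16=6
after add ecx, 18: ecx=6+18=24
after add eax, 4: eax=0+4=4
after add edi, 3: edi=0+3=3
cmp edi, 21  (cmp 3,21)
jl top: taken
after sub ecx, 18: ecx=24-18=6
after mov ecx, [eax]: ecx=M[4]=18
after xor ecx, 16: ecx=18^16=2
after add ecx, 18: ecx=2+18=20
after add eax, 4: eax=4+4=8
after add edi, 3: edi=3+3=6
cmp edi, 21  (cmp 6,21)
jl top: taken
after sub ecx, 18: ecx=20-18=2
after mov ecx, [eax]: ecx=M[8]=25
after xor ecx, 16: ecx=25^16=9
after add ecx, 18: ecx=9+18=27
after add eax, 4: eax=8+4=12
after add edi, 3: edi=6+3=9
cmp edi, 21  (cmp 9,21)
jl top: taken
after sub ecx, 18: ecx=27-18=9
after mov ecx, [eax]: ecx=M[12]=3
after xor ecx, 16: ecx=3^16=19
after add ecx, 18: ecx=19+18=37
after add eax, 4: eax=12+4=16
after add edi, 3: edi=9+3=12
cmp edi, 21  (cmp 12,21)
jl top: taken
after sub ecx, 18: ecx=37-18=19
after mov ecx, [eax]: ecx=M[16]=8
after xor ecx, 16: ecx=8^16=24
after add ecx, 18: ecx=24+18=42
after add eax, 4: eax=16+4=20
after add edi, 3: edi=12+3=15
cmp edi, 21  (cmp 15,21)
jl top: taken
after sub ecx, 18: ecx=42-18=24
after mov ecx, [eax]: ecx=M[20]=19
after xor ecx, 16: ecx=19^16=3
after add ecx, 18: ecx=3+18=21
after add eax, 4: eax=20+4=24
after add edi, 3: edi=15+3=18
cmp edi, 21  (cmp 18,21)
jl top: taken
after sub ecx, 18: ecx=21-18=3
after mov ecx, [eax]: ecx=M[24]=28
after xor ecx, 16: ecx=28^16=12
after add ecx, 18: ecx=12+18=30
after add eax, 4: eax=24+4=28
after add edi, 3: edi=18+3=21
cmp edi, 21  (cmp 21,21)
jl top: not taken
halt.
Total executed instructions: 60.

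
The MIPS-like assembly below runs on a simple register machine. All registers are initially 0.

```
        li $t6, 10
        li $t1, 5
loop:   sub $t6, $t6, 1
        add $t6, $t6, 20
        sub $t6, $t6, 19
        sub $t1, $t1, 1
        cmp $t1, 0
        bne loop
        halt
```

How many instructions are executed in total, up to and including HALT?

33

li $t6, 10 → $t6=10
li $t1, 5 → $t1=5
sub $t6, $t6, 1 → $t6=10-1=9
add $t6, $t6, 20 → $t6=9+20=29
sub $t6, $t6, 19 → $t6=29-19=10
sub $t1, $t1, 1 → $t1=5-1=4
cmp $t1, 0  (cmp 4,0)
bne loop: taken
sub $t6, $t6, 1 → $t6=10-1=9
add $t6, $t6, 20 → $t6=9+20=29
sub $t6, $t6, 19 → $t6=29-19=10
sub $t1, $t1, 1 → $t1=4-1=3
cmp $t1, 0  (cmp 3,0)
bne loop: taken
sub $t6, $t6, 1 → $t6=10-1=9
add $t6, $t6, 20 → $t6=9+20=29
sub $t6, $t6, 19 → $t6=29-19=10
sub $t1, $t1, 1 → $t1=3-1=2
cmp $t1, 0  (cmp 2,0)
bne loop: taken
sub $t6, $t6, 1 → $t6=10-1=9
add $t6, $t6, 20 → $t6=9+20=29
sub $t6, $t6, 19 → $t6=29-19=10
sub $t1, $t1, 1 → $t1=2-1=1
cmp $t1, 0  (cmp 1,0)
bne loop: taken
sub $t6, $t6, 1 → $t6=10-1=9
add $t6, $t6, 20 → $t6=9+20=29
sub $t6, $t6, 19 → $t6=29-19=10
sub $t1, $t1, 1 → $t1=1-1=0
cmp $t1, 0  (cmp 0,0)
bne loop: not taken
halt.
Total executed instructions: 33.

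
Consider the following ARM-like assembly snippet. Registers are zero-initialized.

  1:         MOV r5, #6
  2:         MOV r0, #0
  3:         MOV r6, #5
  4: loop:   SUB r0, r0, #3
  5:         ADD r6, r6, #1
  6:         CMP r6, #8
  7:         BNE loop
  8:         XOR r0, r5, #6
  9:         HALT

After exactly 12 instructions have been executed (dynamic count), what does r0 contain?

-9

MOV r5, #6 → r5=6
MOV r0, #0 → r0=0
MOV r6, #5 → r6=5
SUB r0, r0, #3 → r0=0-3=-3
ADD r6, r6, #1 → r6=5+1=6
CMP r6, #8  (cmp 6,8)
BNE loop: taken
SUB r0, r0, #3 → r0=(-3)-3=-6
ADD r6, r6, #1 → r6=6+1=7
CMP r6, #8  (cmp 7,8)
BNE loop: taken
SUB r0, r0, #3 → r0=(-6)-3=-9
After step 12: r0 = -9.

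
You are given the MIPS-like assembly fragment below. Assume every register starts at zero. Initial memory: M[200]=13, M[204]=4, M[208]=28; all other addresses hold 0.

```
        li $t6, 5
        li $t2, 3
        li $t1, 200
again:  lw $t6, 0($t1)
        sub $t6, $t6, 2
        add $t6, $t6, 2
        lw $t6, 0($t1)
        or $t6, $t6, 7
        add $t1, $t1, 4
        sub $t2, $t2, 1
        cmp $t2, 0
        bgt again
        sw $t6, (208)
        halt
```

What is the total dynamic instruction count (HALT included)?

32

after li $t6, 5: $t6=5
after li $t2, 3: $t2=3
after li $t1, 200: $t1=200
after lw $t6, 0($t1): $t6=M[200]=13
after sub $t6, $t6, 2: $t6=13-2=11
after add $t6, $t6, 2: $t6=11+2=13
after lw $t6, 0($t1): $t6=M[200]=13
after or $t6, $t6, 7: $t6=13|7=15
after add $t1, $t1, 4: $t1=200+4=204
after sub $t2, $t2, 1: $t2=3-1=2
cmp $t2, 0  (cmp 2,0)
bgt again: taken
after lw $t6, 0($t1): $t6=M[204]=4
after sub $t6, $t6, 2: $t6=4-2=2
after add $t6, $t6, 2: $t6=2+2=4
after lw $t6, 0($t1): $t6=M[204]=4
after or $t6, $t6, 7: $t6=4|7=7
after add $t1, $t1, 4: $t1=204+4=208
after sub $t2, $t2, 1: $t2=2-1=1
cmp $t2, 0  (cmp 1,0)
bgt again: taken
after lw $t6, 0($t1): $t6=M[208]=28
after sub $t6, $t6, 2: $t6=28-2=26
after add $t6, $t6, 2: $t6=26+2=28
after lw $t6, 0($t1): $t6=M[208]=28
after or $t6, $t6, 7: $t6=28|7=31
after add $t1, $t1, 4: $t1=208+4=212
after sub $t2, $t2, 1: $t2=1-1=0
cmp $t2, 0  (cmp 0,0)
bgt again: not taken
sw $t6, (208) → M[208]=31
halt.
Total executed instructions: 32.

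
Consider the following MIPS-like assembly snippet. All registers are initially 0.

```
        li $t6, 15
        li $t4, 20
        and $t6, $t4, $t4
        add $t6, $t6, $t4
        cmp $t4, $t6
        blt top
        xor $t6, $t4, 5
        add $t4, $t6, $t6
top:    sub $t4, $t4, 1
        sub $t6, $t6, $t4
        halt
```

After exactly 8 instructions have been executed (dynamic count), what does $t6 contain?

$t6=15
$t4=20
$t6=20&20=20
$t6=20+20=40
cmp $t4, $t6  (cmp 20,40)
blt top: taken
$t4=20-1=19
$t6=40-19=21
After step 8: $t6 = 21.

21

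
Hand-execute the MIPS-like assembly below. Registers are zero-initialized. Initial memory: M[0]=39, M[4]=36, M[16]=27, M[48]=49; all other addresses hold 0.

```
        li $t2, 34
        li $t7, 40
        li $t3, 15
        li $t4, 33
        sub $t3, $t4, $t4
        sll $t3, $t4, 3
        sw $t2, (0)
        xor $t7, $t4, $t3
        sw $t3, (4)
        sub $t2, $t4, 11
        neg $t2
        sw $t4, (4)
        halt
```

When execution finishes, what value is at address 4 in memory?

after li $t2, 34: $t2=34
after li $t7, 40: $t7=40
after li $t3, 15: $t3=15
after li $t4, 33: $t4=33
after sub $t3, $t4, $t4: $t3=33-33=0
after sll $t3, $t4, 3: $t3=33<<3=264
sw $t2, (0) → M[0]=34
after xor $t7, $t4, $t3: $t7=33^264=297
sw $t3, (4) → M[4]=264
after sub $t2, $t4, 11: $t2=33-11=22
after neg $t2: $t2=-(22)=-22
sw $t4, (4) → M[4]=33
halt.

33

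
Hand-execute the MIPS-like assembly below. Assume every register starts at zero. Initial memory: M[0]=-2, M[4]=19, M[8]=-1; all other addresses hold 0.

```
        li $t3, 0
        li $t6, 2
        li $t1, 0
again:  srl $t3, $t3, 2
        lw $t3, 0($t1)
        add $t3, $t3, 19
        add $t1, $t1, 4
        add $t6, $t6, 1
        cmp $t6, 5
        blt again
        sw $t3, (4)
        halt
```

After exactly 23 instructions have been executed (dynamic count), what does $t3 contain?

18

li $t3, 0 → $t3=0
li $t6, 2 → $t6=2
li $t1, 0 → $t1=0
srl $t3, $t3, 2 → $t3=0>>2=0
lw $t3, 0($t1) → $t3=M[0]=-2
add $t3, $t3, 19 → $t3=(-2)+19=17
add $t1, $t1, 4 → $t1=0+4=4
add $t6, $t6, 1 → $t6=2+1=3
cmp $t6, 5  (cmp 3,5)
blt again: taken
srl $t3, $t3, 2 → $t3=17>>2=4
lw $t3, 0($t1) → $t3=M[4]=19
add $t3, $t3, 19 → $t3=19+19=38
add $t1, $t1, 4 → $t1=4+4=8
add $t6, $t6, 1 → $t6=3+1=4
cmp $t6, 5  (cmp 4,5)
blt again: taken
srl $t3, $t3, 2 → $t3=38>>2=9
lw $t3, 0($t1) → $t3=M[8]=-1
add $t3, $t3, 19 → $t3=(-1)+19=18
add $t1, $t1, 4 → $t1=8+4=12
add $t6, $t6, 1 → $t6=4+1=5
cmp $t6, 5  (cmp 5,5)
After step 23: $t3 = 18.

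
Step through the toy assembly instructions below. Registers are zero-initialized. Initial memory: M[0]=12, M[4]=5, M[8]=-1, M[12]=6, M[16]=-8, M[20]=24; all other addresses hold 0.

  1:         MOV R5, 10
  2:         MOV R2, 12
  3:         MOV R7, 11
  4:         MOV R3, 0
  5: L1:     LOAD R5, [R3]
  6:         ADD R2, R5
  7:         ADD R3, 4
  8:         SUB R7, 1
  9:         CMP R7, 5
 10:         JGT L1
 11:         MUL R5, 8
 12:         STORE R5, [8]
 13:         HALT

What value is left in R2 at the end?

50

after MOV R5, 10: R5=10
after MOV R2, 12: R2=12
after MOV R7, 11: R7=11
after MOV R3, 0: R3=0
after LOAD R5, [R3]: R5=M[0]=12
after ADD R2, R5: R2=12+12=24
after ADD R3, 4: R3=0+4=4
after SUB R7, 1: R7=11-1=10
CMP R7, 5  (cmp 10,5)
JGT L1: taken
after LOAD R5, [R3]: R5=M[4]=5
after ADD R2, R5: R2=24+5=29
after ADD R3, 4: R3=4+4=8
after SUB R7, 1: R7=10-1=9
CMP R7, 5  (cmp 9,5)
JGT L1: taken
after LOAD R5, [R3]: R5=M[8]=-1
after ADD R2, R5: R2=29+(-1)=28
after ADD R3, 4: R3=8+4=12
after SUB R7, 1: R7=9-1=8
CMP R7, 5  (cmp 8,5)
JGT L1: taken
after LOAD R5, [R3]: R5=M[12]=6
after ADD R2, R5: R2=28+6=34
after ADD R3, 4: R3=12+4=16
after SUB R7, 1: R7=8-1=7
CMP R7, 5  (cmp 7,5)
JGT L1: taken
after LOAD R5, [R3]: R5=M[16]=-8
after ADD R2, R5: R2=34+(-8)=26
after ADD R3, 4: R3=16+4=20
after SUB R7, 1: R7=7-1=6
CMP R7, 5  (cmp 6,5)
JGT L1: taken
after LOAD R5, [R3]: R5=M[20]=24
after ADD R2, R5: R2=26+24=50
after ADD R3, 4: R3=20+4=24
after SUB R7, 1: R7=6-1=5
CMP R7, 5  (cmp 5,5)
JGT L1: not taken
after MUL R5, 8: R5=24*8=192
STORE R5, [8] → M[8]=192
halt.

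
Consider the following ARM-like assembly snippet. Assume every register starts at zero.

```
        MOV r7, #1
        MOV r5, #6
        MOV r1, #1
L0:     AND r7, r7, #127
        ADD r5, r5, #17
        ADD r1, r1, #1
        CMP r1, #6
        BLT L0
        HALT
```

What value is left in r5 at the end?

r7=1
r5=6
r1=1
r7=1&127=1
r5=6+17=23
r1=1+1=2
CMP r1, #6  (cmp 2,6)
BLT L0: taken
r7=1&127=1
r5=23+17=40
r1=2+1=3
CMP r1, #6  (cmp 3,6)
BLT L0: taken
r7=1&127=1
r5=40+17=57
r1=3+1=4
CMP r1, #6  (cmp 4,6)
BLT L0: taken
r7=1&127=1
r5=57+17=74
r1=4+1=5
CMP r1, #6  (cmp 5,6)
BLT L0: taken
r7=1&127=1
r5=74+17=91
r1=5+1=6
CMP r1, #6  (cmp 6,6)
BLT L0: not taken
halt.

91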